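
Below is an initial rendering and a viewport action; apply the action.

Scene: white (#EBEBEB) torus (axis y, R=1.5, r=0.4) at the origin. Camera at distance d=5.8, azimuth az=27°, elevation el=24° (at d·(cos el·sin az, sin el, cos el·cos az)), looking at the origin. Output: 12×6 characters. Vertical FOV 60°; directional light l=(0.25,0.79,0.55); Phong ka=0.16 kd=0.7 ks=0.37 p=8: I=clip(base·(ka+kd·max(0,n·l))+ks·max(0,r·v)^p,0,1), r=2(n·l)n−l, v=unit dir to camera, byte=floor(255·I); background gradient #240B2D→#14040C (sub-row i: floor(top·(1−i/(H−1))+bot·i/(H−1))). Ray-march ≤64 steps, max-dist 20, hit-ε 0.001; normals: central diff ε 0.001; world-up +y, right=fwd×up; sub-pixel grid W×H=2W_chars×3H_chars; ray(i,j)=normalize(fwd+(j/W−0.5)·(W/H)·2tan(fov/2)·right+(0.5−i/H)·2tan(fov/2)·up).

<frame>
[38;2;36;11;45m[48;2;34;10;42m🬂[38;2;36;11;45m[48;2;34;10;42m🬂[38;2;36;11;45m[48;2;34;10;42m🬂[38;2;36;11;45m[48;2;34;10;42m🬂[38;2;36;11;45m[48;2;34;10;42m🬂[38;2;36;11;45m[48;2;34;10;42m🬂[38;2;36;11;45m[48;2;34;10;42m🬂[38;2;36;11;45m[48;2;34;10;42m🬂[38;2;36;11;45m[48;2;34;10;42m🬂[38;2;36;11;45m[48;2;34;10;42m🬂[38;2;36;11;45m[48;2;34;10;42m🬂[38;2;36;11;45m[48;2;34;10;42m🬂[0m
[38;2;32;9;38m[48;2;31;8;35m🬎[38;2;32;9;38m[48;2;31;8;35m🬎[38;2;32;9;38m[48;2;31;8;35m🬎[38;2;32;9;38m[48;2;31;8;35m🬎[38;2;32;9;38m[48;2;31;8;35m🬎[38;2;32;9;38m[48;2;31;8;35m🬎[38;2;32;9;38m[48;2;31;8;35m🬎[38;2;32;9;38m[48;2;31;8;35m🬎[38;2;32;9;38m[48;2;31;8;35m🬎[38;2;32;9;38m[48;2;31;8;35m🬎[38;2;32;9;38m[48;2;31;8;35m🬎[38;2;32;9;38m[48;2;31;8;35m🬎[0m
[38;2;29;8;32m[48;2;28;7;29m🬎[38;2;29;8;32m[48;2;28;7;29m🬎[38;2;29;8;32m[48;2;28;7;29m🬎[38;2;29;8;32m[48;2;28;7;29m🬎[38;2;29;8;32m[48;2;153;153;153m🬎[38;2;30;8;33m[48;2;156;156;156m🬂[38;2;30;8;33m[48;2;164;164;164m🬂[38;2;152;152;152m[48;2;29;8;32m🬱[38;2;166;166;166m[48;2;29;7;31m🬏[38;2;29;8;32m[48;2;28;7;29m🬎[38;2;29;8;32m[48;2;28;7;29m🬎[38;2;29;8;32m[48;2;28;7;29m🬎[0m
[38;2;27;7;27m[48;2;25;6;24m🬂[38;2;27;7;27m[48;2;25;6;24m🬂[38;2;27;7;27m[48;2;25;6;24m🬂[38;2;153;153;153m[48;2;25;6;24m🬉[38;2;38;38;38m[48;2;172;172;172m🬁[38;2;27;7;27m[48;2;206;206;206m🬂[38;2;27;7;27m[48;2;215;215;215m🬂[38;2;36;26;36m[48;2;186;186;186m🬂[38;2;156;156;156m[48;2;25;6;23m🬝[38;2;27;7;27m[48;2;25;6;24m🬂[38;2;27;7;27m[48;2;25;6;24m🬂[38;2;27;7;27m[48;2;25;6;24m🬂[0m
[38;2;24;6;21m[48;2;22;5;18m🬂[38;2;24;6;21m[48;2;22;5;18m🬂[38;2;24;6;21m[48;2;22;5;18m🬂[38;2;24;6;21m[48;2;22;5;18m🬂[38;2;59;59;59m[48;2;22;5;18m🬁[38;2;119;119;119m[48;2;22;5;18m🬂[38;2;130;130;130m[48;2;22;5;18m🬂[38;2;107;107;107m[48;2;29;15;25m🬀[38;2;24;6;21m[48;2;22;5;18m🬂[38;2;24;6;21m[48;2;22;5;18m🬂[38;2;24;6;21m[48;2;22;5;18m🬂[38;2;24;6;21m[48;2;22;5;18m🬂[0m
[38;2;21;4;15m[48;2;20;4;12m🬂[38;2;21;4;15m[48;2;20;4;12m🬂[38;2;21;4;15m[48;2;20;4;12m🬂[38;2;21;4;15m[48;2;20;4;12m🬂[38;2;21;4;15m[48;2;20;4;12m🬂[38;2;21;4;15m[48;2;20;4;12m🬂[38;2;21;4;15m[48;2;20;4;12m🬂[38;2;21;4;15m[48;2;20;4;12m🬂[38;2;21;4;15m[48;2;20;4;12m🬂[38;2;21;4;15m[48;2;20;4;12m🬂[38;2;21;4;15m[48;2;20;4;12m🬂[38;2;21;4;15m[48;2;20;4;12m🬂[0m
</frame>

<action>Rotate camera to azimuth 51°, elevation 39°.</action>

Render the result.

<frame>
[38;2;36;11;45m[48;2;34;10;42m🬂[38;2;36;11;45m[48;2;34;10;42m🬂[38;2;36;11;45m[48;2;34;10;42m🬂[38;2;36;11;45m[48;2;34;10;42m🬂[38;2;36;11;45m[48;2;34;10;42m🬂[38;2;36;11;45m[48;2;34;10;42m🬂[38;2;36;11;45m[48;2;34;10;42m🬂[38;2;36;11;45m[48;2;34;10;42m🬂[38;2;36;11;45m[48;2;34;10;42m🬂[38;2;36;11;45m[48;2;34;10;42m🬂[38;2;36;11;45m[48;2;34;10;42m🬂[38;2;36;11;45m[48;2;34;10;42m🬂[0m
[38;2;32;9;38m[48;2;31;8;35m🬎[38;2;32;9;38m[48;2;31;8;35m🬎[38;2;32;9;38m[48;2;31;8;35m🬎[38;2;32;9;38m[48;2;31;8;35m🬎[38;2;32;9;38m[48;2;31;8;35m🬎[38;2;32;9;38m[48;2;31;8;35m🬎[38;2;32;9;38m[48;2;31;8;35m🬎[38;2;32;9;38m[48;2;31;8;35m🬎[38;2;32;9;38m[48;2;31;8;35m🬎[38;2;32;9;38m[48;2;31;8;35m🬎[38;2;32;9;38m[48;2;31;8;35m🬎[38;2;32;9;38m[48;2;31;8;35m🬎[0m
[38;2;29;8;32m[48;2;28;7;29m🬎[38;2;29;8;32m[48;2;28;7;29m🬎[38;2;29;8;32m[48;2;28;7;29m🬎[38;2;29;8;32m[48;2;28;7;29m🬎[38;2;29;8;32m[48;2;141;141;141m🬆[38;2;160;160;160m[48;2;32;16;34m🬋[38;2;182;182;182m[48;2;28;7;30m🬌[38;2;55;40;57m[48;2;187;187;187m🬒[38;2;173;173;173m[48;2;29;7;31m🬏[38;2;29;8;32m[48;2;28;7;29m🬎[38;2;29;8;32m[48;2;28;7;29m🬎[38;2;29;8;32m[48;2;28;7;29m🬎[0m
[38;2;27;7;27m[48;2;25;6;24m🬂[38;2;27;7;27m[48;2;25;6;24m🬂[38;2;27;7;27m[48;2;25;6;24m🬂[38;2;159;159;159m[48;2;26;6;25m▐[38;2;74;74;74m[48;2;181;181;181m🬉[38;2;26;6;26m[48;2;159;159;159m🬎[38;2;26;6;26m[48;2;143;143;143m🬎[38;2;48;35;48m[48;2;161;161;161m🬆[38;2;148;148;148m[48;2;41;41;41m🬝[38;2;27;7;27m[48;2;25;6;24m🬂[38;2;27;7;27m[48;2;25;6;24m🬂[38;2;27;7;27m[48;2;25;6;24m🬂[0m
[38;2;24;6;21m[48;2;22;5;18m🬂[38;2;24;6;21m[48;2;22;5;18m🬂[38;2;24;6;21m[48;2;22;5;18m🬂[38;2;24;6;21m[48;2;22;5;18m🬂[38;2;174;174;174m[48;2;22;5;18m🬂[38;2;203;203;203m[48;2;22;5;17m🬎[38;2;195;195;195m[48;2;22;5;17m🬎[38;2;153;153;153m[48;2;22;5;17m🬆[38;2;97;97;97m[48;2;22;5;18m🬀[38;2;24;6;21m[48;2;22;5;18m🬂[38;2;24;6;21m[48;2;22;5;18m🬂[38;2;24;6;21m[48;2;22;5;18m🬂[0m
[38;2;21;4;15m[48;2;20;4;12m🬂[38;2;21;4;15m[48;2;20;4;12m🬂[38;2;21;4;15m[48;2;20;4;12m🬂[38;2;21;4;15m[48;2;20;4;12m🬂[38;2;21;4;15m[48;2;20;4;12m🬂[38;2;21;4;15m[48;2;20;4;12m🬂[38;2;21;4;15m[48;2;20;4;12m🬂[38;2;21;4;15m[48;2;20;4;12m🬂[38;2;21;4;15m[48;2;20;4;12m🬂[38;2;21;4;15m[48;2;20;4;12m🬂[38;2;21;4;15m[48;2;20;4;12m🬂[38;2;21;4;15m[48;2;20;4;12m🬂[0m
</frame>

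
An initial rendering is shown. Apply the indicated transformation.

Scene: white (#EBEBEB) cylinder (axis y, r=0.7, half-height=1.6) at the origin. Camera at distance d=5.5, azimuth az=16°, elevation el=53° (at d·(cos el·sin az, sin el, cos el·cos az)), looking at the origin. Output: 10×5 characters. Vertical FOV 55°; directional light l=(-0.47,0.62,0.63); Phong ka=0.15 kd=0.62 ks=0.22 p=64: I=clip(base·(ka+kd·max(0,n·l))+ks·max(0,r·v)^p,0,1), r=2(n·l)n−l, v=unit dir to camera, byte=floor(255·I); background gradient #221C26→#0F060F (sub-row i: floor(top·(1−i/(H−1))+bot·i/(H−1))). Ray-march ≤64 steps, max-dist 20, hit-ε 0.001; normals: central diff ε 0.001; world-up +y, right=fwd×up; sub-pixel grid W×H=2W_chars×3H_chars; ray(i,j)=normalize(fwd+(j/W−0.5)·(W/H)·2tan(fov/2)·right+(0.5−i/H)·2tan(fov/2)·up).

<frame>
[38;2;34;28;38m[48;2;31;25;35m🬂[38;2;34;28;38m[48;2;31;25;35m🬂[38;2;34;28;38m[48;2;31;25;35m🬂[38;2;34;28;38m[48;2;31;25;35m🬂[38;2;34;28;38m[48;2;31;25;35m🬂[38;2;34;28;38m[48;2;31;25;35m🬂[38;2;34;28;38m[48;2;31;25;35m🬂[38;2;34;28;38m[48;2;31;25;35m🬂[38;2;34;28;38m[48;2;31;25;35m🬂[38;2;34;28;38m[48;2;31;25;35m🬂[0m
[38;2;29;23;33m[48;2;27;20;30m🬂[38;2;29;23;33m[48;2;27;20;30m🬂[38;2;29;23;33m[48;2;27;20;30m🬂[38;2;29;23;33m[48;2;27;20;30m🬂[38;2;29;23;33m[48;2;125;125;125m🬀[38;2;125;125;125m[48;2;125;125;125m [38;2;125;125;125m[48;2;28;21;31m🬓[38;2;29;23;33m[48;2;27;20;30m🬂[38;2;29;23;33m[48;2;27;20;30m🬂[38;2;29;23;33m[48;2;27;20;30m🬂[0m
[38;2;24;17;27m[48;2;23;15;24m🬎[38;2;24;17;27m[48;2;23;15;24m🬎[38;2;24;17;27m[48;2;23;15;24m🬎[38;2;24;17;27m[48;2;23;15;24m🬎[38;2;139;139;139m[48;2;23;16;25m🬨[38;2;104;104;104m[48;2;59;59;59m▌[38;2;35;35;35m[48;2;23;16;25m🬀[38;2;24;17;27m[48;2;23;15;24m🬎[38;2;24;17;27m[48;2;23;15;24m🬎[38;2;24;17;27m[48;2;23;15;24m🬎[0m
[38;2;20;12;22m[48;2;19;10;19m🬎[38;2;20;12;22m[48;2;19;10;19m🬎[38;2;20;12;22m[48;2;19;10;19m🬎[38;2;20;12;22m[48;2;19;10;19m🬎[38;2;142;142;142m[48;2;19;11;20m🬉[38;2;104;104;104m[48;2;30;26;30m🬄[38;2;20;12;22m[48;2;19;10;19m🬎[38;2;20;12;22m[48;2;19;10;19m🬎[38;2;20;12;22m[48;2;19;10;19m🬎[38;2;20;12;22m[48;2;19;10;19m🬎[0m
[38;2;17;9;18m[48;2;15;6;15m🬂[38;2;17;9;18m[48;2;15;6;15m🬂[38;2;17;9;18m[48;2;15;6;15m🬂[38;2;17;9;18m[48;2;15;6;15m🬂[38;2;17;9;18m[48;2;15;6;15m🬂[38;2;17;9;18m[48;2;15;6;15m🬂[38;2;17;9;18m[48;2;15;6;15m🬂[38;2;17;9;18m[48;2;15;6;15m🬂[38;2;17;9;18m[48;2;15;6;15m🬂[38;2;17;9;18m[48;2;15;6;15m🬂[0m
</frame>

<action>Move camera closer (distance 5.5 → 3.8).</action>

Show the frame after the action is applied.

<frame>
[38;2;34;28;38m[48;2;31;25;35m🬂[38;2;34;28;38m[48;2;31;25;35m🬂[38;2;34;28;38m[48;2;31;25;35m🬂[38;2;33;27;37m[48;2;137;137;137m🬆[38;2;34;28;38m[48;2;125;125;125m🬂[38;2;34;28;38m[48;2;125;125;125m🬂[38;2;34;28;38m[48;2;125;125;125m🬂[38;2;51;51;51m[48;2;32;26;36m🬏[38;2;34;28;38m[48;2;31;25;35m🬂[38;2;34;28;38m[48;2;31;25;35m🬂[0m
[38;2;29;23;33m[48;2;27;20;30m🬂[38;2;29;23;33m[48;2;27;20;30m🬂[38;2;29;23;33m[48;2;27;20;30m🬂[38;2;28;21;31m[48;2;140;140;140m▌[38;2;137;137;137m[48;2;124;124;124m🬏[38;2;120;120;120m[48;2;83;83;83m🬝[38;2;125;125;125m[48;2;42;42;42m🬆[38;2;29;23;33m[48;2;27;20;30m🬂[38;2;29;23;33m[48;2;27;20;30m🬂[38;2;29;23;33m[48;2;27;20;30m🬂[0m
[38;2;24;17;27m[48;2;23;15;24m🬎[38;2;24;17;27m[48;2;23;15;24m🬎[38;2;24;17;27m[48;2;23;15;24m🬎[38;2;149;149;149m[48;2;23;16;25m🬁[38;2;125;125;125m[48;2;142;142;142m▐[38;2;104;104;104m[48;2;78;78;78m▌[38;2;44;44;44m[48;2;27;22;28m▌[38;2;24;17;27m[48;2;23;15;24m🬎[38;2;24;17;27m[48;2;23;15;24m🬎[38;2;24;17;27m[48;2;23;15;24m🬎[0m
[38;2;20;12;22m[48;2;19;10;19m🬎[38;2;20;12;22m[48;2;19;10;19m🬎[38;2;20;12;22m[48;2;19;10;19m🬎[38;2;20;12;22m[48;2;19;10;19m🬎[38;2;138;138;138m[48;2;19;10;19m🬬[38;2;104;104;104m[48;2;67;67;67m▌[38;2;35;35;35m[48;2;19;11;20m🬄[38;2;20;12;22m[48;2;19;10;19m🬎[38;2;20;12;22m[48;2;19;10;19m🬎[38;2;20;12;22m[48;2;19;10;19m🬎[0m
[38;2;17;9;18m[48;2;15;6;15m🬂[38;2;17;9;18m[48;2;15;6;15m🬂[38;2;17;9;18m[48;2;15;6;15m🬂[38;2;17;9;18m[48;2;15;6;15m🬂[38;2;17;9;18m[48;2;15;6;15m🬂[38;2;104;104;104m[48;2;15;7;16m🬀[38;2;17;9;18m[48;2;15;6;15m🬂[38;2;17;9;18m[48;2;15;6;15m🬂[38;2;17;9;18m[48;2;15;6;15m🬂[38;2;17;9;18m[48;2;15;6;15m🬂[0m
</frame>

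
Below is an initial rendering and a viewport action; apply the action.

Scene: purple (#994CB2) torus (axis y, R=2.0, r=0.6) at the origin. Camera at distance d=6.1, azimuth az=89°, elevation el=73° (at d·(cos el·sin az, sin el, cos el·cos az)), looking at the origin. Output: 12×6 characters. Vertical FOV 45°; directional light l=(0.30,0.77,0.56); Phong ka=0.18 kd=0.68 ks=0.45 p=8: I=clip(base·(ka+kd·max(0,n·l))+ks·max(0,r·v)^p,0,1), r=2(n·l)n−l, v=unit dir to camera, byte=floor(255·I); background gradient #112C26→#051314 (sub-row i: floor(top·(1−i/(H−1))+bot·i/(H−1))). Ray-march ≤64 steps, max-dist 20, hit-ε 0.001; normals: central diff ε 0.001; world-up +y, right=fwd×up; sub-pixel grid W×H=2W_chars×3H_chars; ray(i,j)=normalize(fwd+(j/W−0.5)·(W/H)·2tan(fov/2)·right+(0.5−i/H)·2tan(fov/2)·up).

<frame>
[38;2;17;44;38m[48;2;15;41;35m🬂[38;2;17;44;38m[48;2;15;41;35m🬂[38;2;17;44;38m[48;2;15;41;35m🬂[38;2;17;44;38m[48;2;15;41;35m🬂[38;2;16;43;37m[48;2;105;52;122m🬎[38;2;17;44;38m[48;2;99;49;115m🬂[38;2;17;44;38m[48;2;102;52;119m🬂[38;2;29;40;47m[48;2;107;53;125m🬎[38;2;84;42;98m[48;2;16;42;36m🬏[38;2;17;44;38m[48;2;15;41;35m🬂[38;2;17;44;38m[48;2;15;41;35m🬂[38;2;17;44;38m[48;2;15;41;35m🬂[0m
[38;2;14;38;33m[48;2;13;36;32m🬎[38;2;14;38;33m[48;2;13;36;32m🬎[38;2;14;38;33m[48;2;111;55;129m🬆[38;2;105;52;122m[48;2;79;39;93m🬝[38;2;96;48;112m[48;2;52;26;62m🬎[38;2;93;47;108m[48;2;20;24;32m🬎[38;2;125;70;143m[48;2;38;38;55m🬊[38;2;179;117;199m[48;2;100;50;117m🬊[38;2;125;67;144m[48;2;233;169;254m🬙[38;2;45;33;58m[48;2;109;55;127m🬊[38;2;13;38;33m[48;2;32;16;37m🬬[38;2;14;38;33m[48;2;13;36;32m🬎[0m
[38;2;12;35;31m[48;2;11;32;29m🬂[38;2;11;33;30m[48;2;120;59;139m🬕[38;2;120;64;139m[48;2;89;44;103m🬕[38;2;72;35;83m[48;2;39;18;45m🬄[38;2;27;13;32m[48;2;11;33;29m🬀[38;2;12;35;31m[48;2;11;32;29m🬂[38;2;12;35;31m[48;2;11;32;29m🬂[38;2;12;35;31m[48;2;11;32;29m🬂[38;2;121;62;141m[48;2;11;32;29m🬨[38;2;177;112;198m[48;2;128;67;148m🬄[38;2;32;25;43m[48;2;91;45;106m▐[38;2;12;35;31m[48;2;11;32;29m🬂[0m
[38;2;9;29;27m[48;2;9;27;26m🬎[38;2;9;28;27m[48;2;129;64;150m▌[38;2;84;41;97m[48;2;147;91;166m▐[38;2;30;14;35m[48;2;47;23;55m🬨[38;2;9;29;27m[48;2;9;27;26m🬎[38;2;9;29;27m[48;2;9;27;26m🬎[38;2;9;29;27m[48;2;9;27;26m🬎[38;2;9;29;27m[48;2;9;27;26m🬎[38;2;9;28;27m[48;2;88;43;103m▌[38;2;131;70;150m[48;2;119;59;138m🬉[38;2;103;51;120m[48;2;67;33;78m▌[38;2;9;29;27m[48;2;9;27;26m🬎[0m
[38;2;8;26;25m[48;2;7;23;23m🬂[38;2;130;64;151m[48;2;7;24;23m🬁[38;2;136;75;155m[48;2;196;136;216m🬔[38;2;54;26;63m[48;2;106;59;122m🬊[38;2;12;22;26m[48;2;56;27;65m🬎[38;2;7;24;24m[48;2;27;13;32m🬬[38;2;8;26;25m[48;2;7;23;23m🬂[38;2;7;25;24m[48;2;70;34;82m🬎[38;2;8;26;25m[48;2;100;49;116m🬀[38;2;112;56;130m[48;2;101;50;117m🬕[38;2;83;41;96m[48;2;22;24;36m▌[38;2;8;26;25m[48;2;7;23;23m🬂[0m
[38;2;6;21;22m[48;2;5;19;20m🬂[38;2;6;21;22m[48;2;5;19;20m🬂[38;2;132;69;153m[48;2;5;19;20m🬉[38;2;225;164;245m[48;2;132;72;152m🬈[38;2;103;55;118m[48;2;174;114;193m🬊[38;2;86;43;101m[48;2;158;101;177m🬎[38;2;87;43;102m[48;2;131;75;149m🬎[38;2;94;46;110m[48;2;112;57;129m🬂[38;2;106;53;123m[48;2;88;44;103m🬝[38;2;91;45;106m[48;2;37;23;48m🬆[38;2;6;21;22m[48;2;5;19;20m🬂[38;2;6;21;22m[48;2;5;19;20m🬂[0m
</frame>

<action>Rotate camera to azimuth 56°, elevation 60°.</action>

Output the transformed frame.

<frame>
[38;2;17;44;38m[48;2;15;41;35m🬂[38;2;17;44;38m[48;2;15;41;35m🬂[38;2;17;44;38m[48;2;15;41;35m🬂[38;2;17;44;38m[48;2;15;41;35m🬂[38;2;17;44;38m[48;2;15;41;35m🬂[38;2;16;43;37m[48;2;80;40;94m🬎[38;2;16;43;37m[48;2;88;43;103m🬎[38;2;65;32;76m[48;2;16;42;36m🬏[38;2;17;44;38m[48;2;15;41;35m🬂[38;2;17;44;38m[48;2;15;41;35m🬂[38;2;17;44;38m[48;2;15;41;35m🬂[38;2;17;44;38m[48;2;15;41;35m🬂[0m
[38;2;14;38;33m[48;2;13;36;32m🬎[38;2;14;38;33m[48;2;13;36;32m🬎[38;2;13;38;33m[48;2;104;51;121m🬝[38;2;14;39;34m[48;2;104;51;121m🬂[38;2;113;57;131m[48;2;97;48;113m🬍[38;2;127;67;146m[48;2;89;44;104m🬎[38;2;177;114;198m[48;2;119;63;137m🬋[38;2;121;61;140m[48;2;215;149;236m🬰[38;2;14;39;34m[48;2;125;66;145m🬁[38;2;14;38;33m[48;2;95;46;110m🬊[38;2;14;38;33m[48;2;13;36;32m🬎[38;2;14;38;33m[48;2;13;36;32m🬎[0m
[38;2;12;35;31m[48;2;11;32;29m🬂[38;2;11;33;30m[48;2;109;54;127m🬝[38;2;107;53;124m[48;2;96;48;112m🬕[38;2;82;40;95m[48;2;42;20;49m🬕[38;2;60;29;69m[48;2;15;27;30m🬂[38;2;12;35;31m[48;2;11;32;29m🬂[38;2;12;35;31m[48;2;11;32;29m🬂[38;2;91;45;106m[48;2;11;33;29m🬁[38;2;101;50;118m[48;2;11;32;29m🬬[38;2;119;59;139m[48;2;110;54;129m🬄[38;2;12;34;30m[48;2;87;43;101m🬉[38;2;12;35;31m[48;2;11;32;29m🬂[0m
[38;2;9;29;27m[48;2;9;27;26m🬎[38;2;9;28;27m[48;2;118;58;138m▌[38;2;90;44;105m[48;2;112;55;130m▐[38;2;27;13;32m[48;2;57;28;67m▐[38;2;9;29;27m[48;2;9;27;26m🬎[38;2;9;29;27m[48;2;9;27;26m🬎[38;2;9;29;27m[48;2;9;27;26m🬎[38;2;9;29;27m[48;2;9;27;26m🬎[38;2;9;28;27m[48;2;56;27;65m▌[38;2;106;52;124m[48;2;94;47;110m▐[38;2;106;52;123m[48;2;88;43;102m▌[38;2;9;29;27m[48;2;9;27;26m🬎[0m
[38;2;8;26;25m[48;2;7;23;23m🬂[38;2;121;60;140m[48;2;7;24;23m🬉[38;2;119;61;137m[48;2;135;71;155m🬊[38;2;68;33;80m[48;2;110;57;128m🬊[38;2;23;22;34m[48;2;77;38;90m🬎[38;2;7;25;24m[48;2;46;23;54m🬎[38;2;7;25;24m[48;2;42;20;48m🬎[38;2;13;22;27m[48;2;71;35;83m🬎[38;2;8;26;25m[48;2;87;43;102m🬀[38;2;98;48;114m[48;2;108;53;125m🬀[38;2;93;46;108m[48;2;7;23;23m🬝[38;2;8;26;25m[48;2;7;23;23m🬂[0m
[38;2;6;21;22m[48;2;5;19;20m🬂[38;2;6;21;22m[48;2;5;19;20m🬂[38;2;125;63;146m[48;2;5;19;20m🬊[38;2;175;112;195m[48;2;129;65;150m🬊[38;2;125;67;144m[48;2;202;139;222m🬒[38;2;112;60;129m[48;2;227;164;248m🬎[38;2;104;53;120m[48;2;190;127;210m🬎[38;2;99;49;115m[48;2;134;74;153m🬂[38;2;121;62;141m[48;2;112;56;131m🬓[38;2;101;50;118m[48;2;5;19;20m🬝[38;2;79;39;92m[48;2;5;19;20m🬀[38;2;6;21;22m[48;2;5;19;20m🬂[0m
</frame>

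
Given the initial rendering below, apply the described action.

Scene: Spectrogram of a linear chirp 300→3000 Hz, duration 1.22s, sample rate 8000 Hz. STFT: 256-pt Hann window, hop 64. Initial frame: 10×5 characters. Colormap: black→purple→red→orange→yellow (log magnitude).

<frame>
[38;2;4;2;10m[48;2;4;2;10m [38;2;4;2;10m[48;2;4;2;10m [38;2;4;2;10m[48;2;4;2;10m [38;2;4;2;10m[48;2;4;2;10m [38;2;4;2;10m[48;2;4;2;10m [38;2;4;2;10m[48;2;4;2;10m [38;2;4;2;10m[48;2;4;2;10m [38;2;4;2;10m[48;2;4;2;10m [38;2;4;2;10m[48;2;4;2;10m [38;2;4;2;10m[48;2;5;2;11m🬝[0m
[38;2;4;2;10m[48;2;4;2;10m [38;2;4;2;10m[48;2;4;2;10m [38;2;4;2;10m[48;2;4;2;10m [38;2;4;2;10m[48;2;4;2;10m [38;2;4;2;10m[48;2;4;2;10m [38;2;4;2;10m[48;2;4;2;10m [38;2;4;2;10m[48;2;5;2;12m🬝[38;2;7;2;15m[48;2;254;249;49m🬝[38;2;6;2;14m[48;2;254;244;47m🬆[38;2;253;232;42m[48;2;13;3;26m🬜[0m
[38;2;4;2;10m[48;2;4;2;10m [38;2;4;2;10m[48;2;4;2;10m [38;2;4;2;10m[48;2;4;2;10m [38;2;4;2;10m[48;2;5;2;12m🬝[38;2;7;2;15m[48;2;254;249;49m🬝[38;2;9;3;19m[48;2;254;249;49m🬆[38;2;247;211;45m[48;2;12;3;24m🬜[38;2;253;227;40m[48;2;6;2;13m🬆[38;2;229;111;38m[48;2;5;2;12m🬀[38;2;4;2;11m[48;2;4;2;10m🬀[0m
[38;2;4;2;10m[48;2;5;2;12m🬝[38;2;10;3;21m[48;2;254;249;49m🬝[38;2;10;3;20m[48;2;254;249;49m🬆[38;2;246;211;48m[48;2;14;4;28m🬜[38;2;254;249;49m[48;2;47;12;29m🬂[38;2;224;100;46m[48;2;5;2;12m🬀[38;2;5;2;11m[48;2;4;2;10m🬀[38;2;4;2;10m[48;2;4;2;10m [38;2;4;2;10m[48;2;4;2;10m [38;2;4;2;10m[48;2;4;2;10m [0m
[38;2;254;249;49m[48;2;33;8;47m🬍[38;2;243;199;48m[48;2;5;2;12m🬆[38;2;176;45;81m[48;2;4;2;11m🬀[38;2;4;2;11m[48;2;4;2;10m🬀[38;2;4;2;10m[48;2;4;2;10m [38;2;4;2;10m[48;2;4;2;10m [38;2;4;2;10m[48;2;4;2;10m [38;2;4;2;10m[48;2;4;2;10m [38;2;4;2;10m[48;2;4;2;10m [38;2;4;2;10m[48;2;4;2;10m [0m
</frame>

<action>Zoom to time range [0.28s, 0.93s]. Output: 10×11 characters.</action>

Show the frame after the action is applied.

<frame>
[38;2;4;2;10m[48;2;4;2;10m [38;2;4;2;10m[48;2;4;2;10m [38;2;4;2;10m[48;2;4;2;10m [38;2;4;2;10m[48;2;4;2;10m [38;2;4;2;10m[48;2;4;2;10m [38;2;4;2;10m[48;2;4;2;10m [38;2;4;2;10m[48;2;4;2;10m [38;2;4;2;10m[48;2;4;2;10m [38;2;4;2;10m[48;2;4;2;10m [38;2;4;2;10m[48;2;4;2;10m [0m
[38;2;4;2;10m[48;2;4;2;10m [38;2;4;2;10m[48;2;4;2;10m [38;2;4;2;10m[48;2;4;2;10m [38;2;4;2;10m[48;2;4;2;10m [38;2;4;2;10m[48;2;4;2;10m [38;2;4;2;10m[48;2;4;2;10m [38;2;4;2;10m[48;2;4;2;10m [38;2;4;2;10m[48;2;4;2;10m [38;2;4;2;10m[48;2;4;2;10m [38;2;4;2;10m[48;2;4;2;10m [0m
[38;2;4;2;10m[48;2;4;2;10m [38;2;4;2;10m[48;2;4;2;10m [38;2;4;2;10m[48;2;4;2;10m [38;2;4;2;10m[48;2;4;2;10m [38;2;4;2;10m[48;2;4;2;10m [38;2;4;2;10m[48;2;4;2;10m [38;2;4;2;10m[48;2;4;2;10m [38;2;4;2;10m[48;2;4;2;10m [38;2;4;2;10m[48;2;4;2;10m [38;2;4;2;10m[48;2;4;2;10m [0m
[38;2;4;2;10m[48;2;4;2;10m [38;2;4;2;10m[48;2;4;2;10m [38;2;4;2;10m[48;2;4;2;10m [38;2;4;2;10m[48;2;4;2;10m [38;2;4;2;10m[48;2;4;2;10m [38;2;4;2;10m[48;2;4;2;10m [38;2;4;2;10m[48;2;4;2;10m [38;2;4;2;10m[48;2;4;2;10m [38;2;4;2;10m[48;2;4;2;10m [38;2;4;2;10m[48;2;5;2;12m🬝[0m
[38;2;4;2;10m[48;2;4;2;10m [38;2;4;2;10m[48;2;4;2;10m [38;2;4;2;10m[48;2;4;2;10m [38;2;4;2;10m[48;2;4;2;10m [38;2;4;2;10m[48;2;4;2;10m [38;2;4;2;10m[48;2;4;2;10m [38;2;4;2;10m[48;2;4;2;11m🬝[38;2;4;2;10m[48;2;11;3;22m🬝[38;2;13;3;25m[48;2;252;202;30m🬝[38;2;37;9;45m[48;2;254;245;47m🬆[0m
[38;2;4;2;10m[48;2;4;2;10m [38;2;4;2;10m[48;2;4;2;10m [38;2;4;2;10m[48;2;4;2;10m [38;2;4;2;10m[48;2;4;2;10m [38;2;4;2;10m[48;2;6;2;14m🬝[38;2;5;2;13m[48;2;46;10;81m🬝[38;2;18;4;34m[48;2;253;236;44m🬎[38;2;27;6;48m[48;2;250;211;38m🬀[38;2;254;248;49m[48;2;63;15;59m🬆[38;2;253;226;40m[48;2;15;4;30m🬀[0m
[38;2;4;2;10m[48;2;4;2;10m [38;2;4;2;10m[48;2;5;2;12m🬝[38;2;4;2;11m[48;2;19;5;35m🬝[38;2;38;10;31m[48;2;255;250;50m🬝[38;2;21;5;39m[48;2;244;208;50m🬂[38;2;253;226;40m[48;2;102;26;57m🬎[38;2;253;226;40m[48;2;28;7;34m🬂[38;2;99;24;86m[48;2;6;2;14m🬀[38;2;6;2;13m[48;2;4;2;10m🬀[38;2;4;2;11m[48;2;4;2;10m🬀[0m
[38;2;12;3;24m[48;2;251;188;24m🬝[38;2;28;6;45m[48;2;254;244;47m🬆[38;2;253;233;42m[48;2;100;25;74m🬜[38;2;245;202;45m[48;2;18;4;33m🬆[38;2;231;115;35m[48;2;9;3;19m🬀[38;2;7;2;15m[48;2;4;2;10m🬀[38;2;4;2;11m[48;2;4;2;10m🬀[38;2;4;2;10m[48;2;4;2;10m [38;2;4;2;10m[48;2;4;2;10m [38;2;4;2;10m[48;2;4;2;10m [0m
[38;2;253;225;39m[48;2;21;5;39m🬎[38;2;254;234;43m[48;2;22;5;38m🬀[38;2;10;3;20m[48;2;4;2;11m🬀[38;2;5;2;11m[48;2;4;2;10m🬀[38;2;4;2;10m[48;2;4;2;10m [38;2;4;2;10m[48;2;4;2;10m [38;2;4;2;10m[48;2;4;2;10m [38;2;4;2;10m[48;2;4;2;10m [38;2;4;2;10m[48;2;4;2;10m [38;2;4;2;10m[48;2;4;2;10m [0m
[38;2;6;2;14m[48;2;4;2;10m🬀[38;2;4;2;11m[48;2;4;2;10m🬀[38;2;4;2;10m[48;2;4;2;10m [38;2;4;2;10m[48;2;4;2;10m [38;2;4;2;10m[48;2;4;2;10m [38;2;4;2;10m[48;2;4;2;10m [38;2;4;2;10m[48;2;4;2;10m [38;2;4;2;10m[48;2;4;2;10m [38;2;4;2;10m[48;2;4;2;10m [38;2;4;2;10m[48;2;4;2;10m [0m
[38;2;4;2;10m[48;2;4;2;10m [38;2;4;2;10m[48;2;4;2;10m [38;2;4;2;10m[48;2;4;2;10m [38;2;4;2;10m[48;2;4;2;10m [38;2;4;2;10m[48;2;4;2;10m [38;2;4;2;10m[48;2;4;2;10m [38;2;4;2;10m[48;2;4;2;10m [38;2;4;2;10m[48;2;4;2;10m [38;2;4;2;10m[48;2;4;2;10m [38;2;4;2;10m[48;2;4;2;10m [0m
</frame>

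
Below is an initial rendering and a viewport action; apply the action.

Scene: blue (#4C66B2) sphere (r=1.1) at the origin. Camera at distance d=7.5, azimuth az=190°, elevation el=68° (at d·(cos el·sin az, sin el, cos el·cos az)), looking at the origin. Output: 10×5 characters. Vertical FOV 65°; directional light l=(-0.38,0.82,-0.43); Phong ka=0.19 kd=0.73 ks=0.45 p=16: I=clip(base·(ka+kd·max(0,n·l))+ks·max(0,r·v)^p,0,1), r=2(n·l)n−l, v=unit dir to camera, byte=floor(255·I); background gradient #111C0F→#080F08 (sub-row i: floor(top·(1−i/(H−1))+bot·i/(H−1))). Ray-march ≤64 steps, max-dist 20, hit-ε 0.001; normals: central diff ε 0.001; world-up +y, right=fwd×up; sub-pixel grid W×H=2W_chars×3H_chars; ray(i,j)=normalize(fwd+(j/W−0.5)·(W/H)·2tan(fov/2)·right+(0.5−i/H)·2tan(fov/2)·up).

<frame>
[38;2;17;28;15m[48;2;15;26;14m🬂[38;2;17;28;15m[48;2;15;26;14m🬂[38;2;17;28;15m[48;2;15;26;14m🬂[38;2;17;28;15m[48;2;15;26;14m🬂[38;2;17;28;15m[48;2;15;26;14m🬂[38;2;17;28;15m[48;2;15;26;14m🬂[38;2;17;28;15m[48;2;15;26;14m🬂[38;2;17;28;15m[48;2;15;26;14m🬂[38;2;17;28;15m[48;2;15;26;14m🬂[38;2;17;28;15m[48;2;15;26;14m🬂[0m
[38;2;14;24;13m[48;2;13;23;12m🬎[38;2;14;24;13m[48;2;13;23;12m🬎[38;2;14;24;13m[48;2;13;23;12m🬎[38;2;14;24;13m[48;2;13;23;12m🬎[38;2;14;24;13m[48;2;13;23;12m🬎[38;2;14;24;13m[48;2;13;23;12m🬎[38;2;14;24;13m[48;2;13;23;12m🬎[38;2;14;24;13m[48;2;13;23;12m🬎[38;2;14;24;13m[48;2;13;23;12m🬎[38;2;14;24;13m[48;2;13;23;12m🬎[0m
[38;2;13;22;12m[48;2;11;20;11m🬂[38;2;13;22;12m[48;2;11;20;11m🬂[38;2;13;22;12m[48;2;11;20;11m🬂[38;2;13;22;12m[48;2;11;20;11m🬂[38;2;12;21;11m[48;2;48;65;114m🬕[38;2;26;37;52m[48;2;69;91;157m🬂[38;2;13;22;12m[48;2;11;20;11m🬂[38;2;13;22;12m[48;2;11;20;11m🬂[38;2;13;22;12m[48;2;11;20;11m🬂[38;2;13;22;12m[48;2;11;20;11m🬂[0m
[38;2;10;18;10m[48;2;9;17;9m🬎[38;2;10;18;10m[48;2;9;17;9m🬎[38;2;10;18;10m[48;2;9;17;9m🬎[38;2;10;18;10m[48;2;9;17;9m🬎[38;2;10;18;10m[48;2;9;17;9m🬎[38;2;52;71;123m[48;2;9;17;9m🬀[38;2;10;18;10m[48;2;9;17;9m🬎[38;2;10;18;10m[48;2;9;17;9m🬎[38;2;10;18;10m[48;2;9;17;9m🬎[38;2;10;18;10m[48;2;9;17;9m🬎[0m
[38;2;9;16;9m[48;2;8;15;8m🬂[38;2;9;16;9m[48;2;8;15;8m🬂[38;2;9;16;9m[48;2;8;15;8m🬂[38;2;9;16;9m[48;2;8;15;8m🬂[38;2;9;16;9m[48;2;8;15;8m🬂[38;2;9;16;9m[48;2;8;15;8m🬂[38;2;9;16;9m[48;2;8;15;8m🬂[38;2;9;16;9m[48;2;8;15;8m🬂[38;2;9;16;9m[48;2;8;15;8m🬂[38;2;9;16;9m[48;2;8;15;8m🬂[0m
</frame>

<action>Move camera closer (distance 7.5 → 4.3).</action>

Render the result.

<frame>
[38;2;17;28;15m[48;2;15;26;14m🬂[38;2;17;28;15m[48;2;15;26;14m🬂[38;2;17;28;15m[48;2;15;26;14m🬂[38;2;17;28;15m[48;2;15;26;14m🬂[38;2;17;28;15m[48;2;15;26;14m🬂[38;2;17;28;15m[48;2;15;26;14m🬂[38;2;17;28;15m[48;2;15;26;14m🬂[38;2;17;28;15m[48;2;15;26;14m🬂[38;2;17;28;15m[48;2;15;26;14m🬂[38;2;17;28;15m[48;2;15;26;14m🬂[0m
[38;2;14;24;13m[48;2;13;23;12m🬎[38;2;14;24;13m[48;2;13;23;12m🬎[38;2;14;24;13m[48;2;13;23;12m🬎[38;2;14;24;13m[48;2;13;23;12m🬎[38;2;14;24;12m[48;2;39;53;92m🬝[38;2;14;24;13m[48;2;47;64;112m🬎[38;2;14;24;13m[48;2;13;23;12m🬎[38;2;14;24;13m[48;2;13;23;12m🬎[38;2;14;24;13m[48;2;13;23;12m🬎[38;2;14;24;13m[48;2;13;23;12m🬎[0m
[38;2;13;22;12m[48;2;11;20;11m🬂[38;2;13;22;12m[48;2;11;20;11m🬂[38;2;13;22;12m[48;2;11;20;11m🬂[38;2;12;21;11m[48;2;23;30;54m🬕[38;2;46;62;109m[48;2;57;77;136m▌[38;2;68;91;154m[48;2;116;140;209m🬎[38;2;13;22;12m[48;2;59;79;139m🬁[38;2;13;22;12m[48;2;11;20;11m🬂[38;2;13;22;12m[48;2;11;20;11m🬂[38;2;13;22;12m[48;2;11;20;11m🬂[0m
[38;2;10;18;10m[48;2;9;17;9m🬎[38;2;10;18;10m[48;2;9;17;9m🬎[38;2;10;18;10m[48;2;9;17;9m🬎[38;2;10;18;10m[48;2;9;17;9m🬎[38;2;52;70;122m[48;2;9;17;9m🬊[38;2;62;84;147m[48;2;9;17;9m🬎[38;2;65;87;153m[48;2;9;17;9m🬀[38;2;10;18;10m[48;2;9;17;9m🬎[38;2;10;18;10m[48;2;9;17;9m🬎[38;2;10;18;10m[48;2;9;17;9m🬎[0m
[38;2;9;16;9m[48;2;8;15;8m🬂[38;2;9;16;9m[48;2;8;15;8m🬂[38;2;9;16;9m[48;2;8;15;8m🬂[38;2;9;16;9m[48;2;8;15;8m🬂[38;2;9;16;9m[48;2;8;15;8m🬂[38;2;9;16;9m[48;2;8;15;8m🬂[38;2;9;16;9m[48;2;8;15;8m🬂[38;2;9;16;9m[48;2;8;15;8m🬂[38;2;9;16;9m[48;2;8;15;8m🬂[38;2;9;16;9m[48;2;8;15;8m🬂[0m
</frame>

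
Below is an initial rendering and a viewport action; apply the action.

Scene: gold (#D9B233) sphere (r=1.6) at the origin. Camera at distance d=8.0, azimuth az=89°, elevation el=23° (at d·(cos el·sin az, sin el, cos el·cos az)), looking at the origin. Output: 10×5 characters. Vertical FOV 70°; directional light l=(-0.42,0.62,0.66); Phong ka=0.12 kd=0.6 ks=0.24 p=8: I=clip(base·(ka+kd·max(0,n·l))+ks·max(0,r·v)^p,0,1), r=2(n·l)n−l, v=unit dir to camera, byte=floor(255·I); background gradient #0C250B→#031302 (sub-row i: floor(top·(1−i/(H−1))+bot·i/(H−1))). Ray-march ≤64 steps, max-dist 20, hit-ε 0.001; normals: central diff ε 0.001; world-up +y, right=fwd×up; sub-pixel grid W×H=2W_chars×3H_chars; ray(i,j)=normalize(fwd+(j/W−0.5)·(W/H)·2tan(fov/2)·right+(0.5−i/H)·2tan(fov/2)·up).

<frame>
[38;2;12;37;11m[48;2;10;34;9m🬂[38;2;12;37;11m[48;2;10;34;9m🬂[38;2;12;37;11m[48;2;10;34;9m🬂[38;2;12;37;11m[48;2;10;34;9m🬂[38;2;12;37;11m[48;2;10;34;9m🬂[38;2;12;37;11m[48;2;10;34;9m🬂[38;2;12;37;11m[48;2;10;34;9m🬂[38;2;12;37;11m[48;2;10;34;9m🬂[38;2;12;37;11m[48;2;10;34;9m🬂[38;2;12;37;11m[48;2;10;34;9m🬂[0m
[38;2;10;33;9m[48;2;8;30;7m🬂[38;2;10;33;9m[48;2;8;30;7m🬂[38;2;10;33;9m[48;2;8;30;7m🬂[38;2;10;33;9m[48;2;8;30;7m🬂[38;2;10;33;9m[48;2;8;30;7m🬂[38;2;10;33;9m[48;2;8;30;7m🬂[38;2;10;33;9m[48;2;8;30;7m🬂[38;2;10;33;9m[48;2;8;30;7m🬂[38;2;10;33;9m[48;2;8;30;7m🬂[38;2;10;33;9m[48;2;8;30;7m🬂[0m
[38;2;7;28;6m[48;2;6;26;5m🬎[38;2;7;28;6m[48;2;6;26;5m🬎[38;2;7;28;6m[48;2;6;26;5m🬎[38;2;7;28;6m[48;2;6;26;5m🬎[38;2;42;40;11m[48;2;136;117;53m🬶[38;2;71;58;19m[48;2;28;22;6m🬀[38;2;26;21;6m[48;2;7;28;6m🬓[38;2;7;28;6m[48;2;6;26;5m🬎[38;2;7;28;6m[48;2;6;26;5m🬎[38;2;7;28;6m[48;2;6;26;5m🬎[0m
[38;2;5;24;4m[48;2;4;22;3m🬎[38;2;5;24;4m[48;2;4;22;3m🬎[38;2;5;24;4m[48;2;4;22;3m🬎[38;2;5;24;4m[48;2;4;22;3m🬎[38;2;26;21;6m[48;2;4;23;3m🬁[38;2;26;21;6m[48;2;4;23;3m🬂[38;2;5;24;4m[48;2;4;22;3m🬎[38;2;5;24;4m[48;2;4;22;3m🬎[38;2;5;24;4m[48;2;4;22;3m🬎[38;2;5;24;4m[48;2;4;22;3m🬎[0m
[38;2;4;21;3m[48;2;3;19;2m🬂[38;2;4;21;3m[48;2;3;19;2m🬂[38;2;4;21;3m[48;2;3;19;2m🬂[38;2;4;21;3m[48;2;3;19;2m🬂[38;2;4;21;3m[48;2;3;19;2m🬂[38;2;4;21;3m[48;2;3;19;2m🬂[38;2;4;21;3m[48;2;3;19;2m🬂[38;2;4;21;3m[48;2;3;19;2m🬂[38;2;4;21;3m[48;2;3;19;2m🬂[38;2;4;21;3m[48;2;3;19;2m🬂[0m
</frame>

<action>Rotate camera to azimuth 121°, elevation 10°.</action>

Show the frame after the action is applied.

<frame>
[38;2;12;37;11m[48;2;10;34;9m🬂[38;2;12;37;11m[48;2;10;34;9m🬂[38;2;12;37;11m[48;2;10;34;9m🬂[38;2;12;37;11m[48;2;10;34;9m🬂[38;2;12;37;11m[48;2;10;34;9m🬂[38;2;12;37;11m[48;2;10;34;9m🬂[38;2;12;37;11m[48;2;10;34;9m🬂[38;2;12;37;11m[48;2;10;34;9m🬂[38;2;12;37;11m[48;2;10;34;9m🬂[38;2;12;37;11m[48;2;10;34;9m🬂[0m
[38;2;10;33;9m[48;2;8;30;7m🬂[38;2;10;33;9m[48;2;8;30;7m🬂[38;2;10;33;9m[48;2;8;30;7m🬂[38;2;10;33;9m[48;2;8;30;7m🬂[38;2;10;33;9m[48;2;8;30;7m🬂[38;2;10;33;9m[48;2;8;30;7m🬂[38;2;10;33;9m[48;2;8;30;7m🬂[38;2;10;33;9m[48;2;8;30;7m🬂[38;2;10;33;9m[48;2;8;30;7m🬂[38;2;10;33;9m[48;2;8;30;7m🬂[0m
[38;2;7;28;6m[48;2;6;26;5m🬎[38;2;7;28;6m[48;2;6;26;5m🬎[38;2;7;28;6m[48;2;6;26;5m🬎[38;2;7;28;6m[48;2;6;26;5m🬎[38;2;21;23;6m[48;2;66;57;29m🬶[38;2;27;22;7m[48;2;26;21;6m🬀[38;2;26;21;6m[48;2;7;28;6m🬓[38;2;7;28;6m[48;2;6;26;5m🬎[38;2;7;28;6m[48;2;6;26;5m🬎[38;2;7;28;6m[48;2;6;26;5m🬎[0m
[38;2;5;24;4m[48;2;4;22;3m🬎[38;2;5;24;4m[48;2;4;22;3m🬎[38;2;5;24;4m[48;2;4;22;3m🬎[38;2;5;24;4m[48;2;4;22;3m🬎[38;2;26;21;6m[48;2;4;23;3m🬁[38;2;26;21;6m[48;2;4;23;3m🬂[38;2;5;24;4m[48;2;4;22;3m🬎[38;2;5;24;4m[48;2;4;22;3m🬎[38;2;5;24;4m[48;2;4;22;3m🬎[38;2;5;24;4m[48;2;4;22;3m🬎[0m
[38;2;4;21;3m[48;2;3;19;2m🬂[38;2;4;21;3m[48;2;3;19;2m🬂[38;2;4;21;3m[48;2;3;19;2m🬂[38;2;4;21;3m[48;2;3;19;2m🬂[38;2;4;21;3m[48;2;3;19;2m🬂[38;2;4;21;3m[48;2;3;19;2m🬂[38;2;4;21;3m[48;2;3;19;2m🬂[38;2;4;21;3m[48;2;3;19;2m🬂[38;2;4;21;3m[48;2;3;19;2m🬂[38;2;4;21;3m[48;2;3;19;2m🬂[0m
</frame>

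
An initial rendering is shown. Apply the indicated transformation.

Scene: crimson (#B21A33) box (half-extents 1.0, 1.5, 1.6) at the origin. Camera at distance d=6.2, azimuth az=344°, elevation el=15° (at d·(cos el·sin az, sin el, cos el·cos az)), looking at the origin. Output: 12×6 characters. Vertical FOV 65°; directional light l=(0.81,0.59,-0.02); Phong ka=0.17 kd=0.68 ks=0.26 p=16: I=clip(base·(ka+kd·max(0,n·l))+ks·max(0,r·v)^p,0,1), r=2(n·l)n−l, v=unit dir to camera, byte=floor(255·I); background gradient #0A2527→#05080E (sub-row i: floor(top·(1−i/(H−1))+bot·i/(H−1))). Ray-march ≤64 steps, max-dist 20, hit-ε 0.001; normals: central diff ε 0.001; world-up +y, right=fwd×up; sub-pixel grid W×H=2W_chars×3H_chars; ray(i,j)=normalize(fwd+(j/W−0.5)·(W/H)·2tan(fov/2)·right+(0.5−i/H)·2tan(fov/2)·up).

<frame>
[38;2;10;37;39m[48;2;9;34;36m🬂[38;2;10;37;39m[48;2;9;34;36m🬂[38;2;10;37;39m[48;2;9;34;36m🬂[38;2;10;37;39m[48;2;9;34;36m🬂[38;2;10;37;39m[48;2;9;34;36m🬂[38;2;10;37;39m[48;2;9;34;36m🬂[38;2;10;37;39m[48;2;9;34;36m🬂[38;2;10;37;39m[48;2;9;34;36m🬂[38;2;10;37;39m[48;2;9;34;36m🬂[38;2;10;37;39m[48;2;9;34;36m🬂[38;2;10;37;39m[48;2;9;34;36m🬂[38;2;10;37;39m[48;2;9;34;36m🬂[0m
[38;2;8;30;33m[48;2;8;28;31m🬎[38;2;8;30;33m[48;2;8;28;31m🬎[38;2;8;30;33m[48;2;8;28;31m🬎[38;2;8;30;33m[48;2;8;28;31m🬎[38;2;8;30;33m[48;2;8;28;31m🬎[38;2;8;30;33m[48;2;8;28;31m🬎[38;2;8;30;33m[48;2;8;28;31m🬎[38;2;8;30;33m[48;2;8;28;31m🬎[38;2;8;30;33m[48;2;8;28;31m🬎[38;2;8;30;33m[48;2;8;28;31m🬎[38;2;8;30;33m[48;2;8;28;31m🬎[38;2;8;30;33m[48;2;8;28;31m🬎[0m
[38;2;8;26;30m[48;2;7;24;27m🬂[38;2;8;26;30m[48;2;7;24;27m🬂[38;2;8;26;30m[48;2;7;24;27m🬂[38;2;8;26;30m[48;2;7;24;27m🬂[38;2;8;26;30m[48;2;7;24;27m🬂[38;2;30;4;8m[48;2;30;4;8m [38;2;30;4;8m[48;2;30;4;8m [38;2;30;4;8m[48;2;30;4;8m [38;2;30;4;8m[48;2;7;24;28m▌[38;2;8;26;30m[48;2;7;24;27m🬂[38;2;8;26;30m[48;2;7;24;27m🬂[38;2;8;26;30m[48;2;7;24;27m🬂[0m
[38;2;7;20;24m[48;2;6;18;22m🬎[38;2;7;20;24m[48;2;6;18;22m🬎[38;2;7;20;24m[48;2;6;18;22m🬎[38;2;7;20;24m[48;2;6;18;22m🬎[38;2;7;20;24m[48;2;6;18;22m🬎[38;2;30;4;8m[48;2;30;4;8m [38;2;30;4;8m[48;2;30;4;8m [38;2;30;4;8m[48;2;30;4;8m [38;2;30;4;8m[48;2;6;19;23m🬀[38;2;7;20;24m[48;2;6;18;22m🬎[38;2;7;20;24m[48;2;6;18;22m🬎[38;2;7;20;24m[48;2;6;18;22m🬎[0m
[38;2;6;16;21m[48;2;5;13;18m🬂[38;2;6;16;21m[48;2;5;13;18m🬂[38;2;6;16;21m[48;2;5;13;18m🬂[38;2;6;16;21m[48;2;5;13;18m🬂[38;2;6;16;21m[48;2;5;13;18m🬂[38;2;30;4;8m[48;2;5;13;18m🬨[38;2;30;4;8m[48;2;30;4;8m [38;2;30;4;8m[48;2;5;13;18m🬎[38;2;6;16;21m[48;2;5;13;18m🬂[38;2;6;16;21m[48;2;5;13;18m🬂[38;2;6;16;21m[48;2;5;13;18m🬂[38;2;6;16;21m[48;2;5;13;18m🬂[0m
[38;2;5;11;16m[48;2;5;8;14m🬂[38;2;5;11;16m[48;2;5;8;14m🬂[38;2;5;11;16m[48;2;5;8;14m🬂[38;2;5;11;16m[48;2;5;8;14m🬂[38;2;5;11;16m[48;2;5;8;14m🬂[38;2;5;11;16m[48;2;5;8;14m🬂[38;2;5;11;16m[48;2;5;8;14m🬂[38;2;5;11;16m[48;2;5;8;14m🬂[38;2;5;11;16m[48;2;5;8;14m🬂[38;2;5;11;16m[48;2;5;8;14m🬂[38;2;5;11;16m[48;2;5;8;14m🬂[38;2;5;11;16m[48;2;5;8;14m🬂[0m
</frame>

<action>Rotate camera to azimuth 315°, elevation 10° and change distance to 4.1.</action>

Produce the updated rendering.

<frame>
[38;2;10;37;39m[48;2;9;34;36m🬂[38;2;10;37;39m[48;2;9;34;36m🬂[38;2;10;37;39m[48;2;9;34;36m🬂[38;2;10;37;39m[48;2;9;34;36m🬂[38;2;10;37;39m[48;2;9;34;36m🬂[38;2;10;37;39m[48;2;9;34;36m🬂[38;2;9;36;38m[48;2;30;4;8m🬎[38;2;9;36;38m[48;2;31;5;9m🬆[38;2;9;36;38m[48;2;33;8;12m🬎[38;2;10;37;39m[48;2;9;34;36m🬂[38;2;10;37;39m[48;2;9;34;36m🬂[38;2;10;37;39m[48;2;9;34;36m🬂[0m
[38;2;8;30;33m[48;2;8;28;31m🬎[38;2;8;30;33m[48;2;8;28;31m🬎[38;2;8;30;33m[48;2;8;28;31m🬎[38;2;9;31;34m[48;2;30;4;8m🬂[38;2;9;31;34m[48;2;30;4;8m🬀[38;2;30;4;8m[48;2;30;4;8m [38;2;30;4;8m[48;2;30;4;8m [38;2;30;4;8m[48;2;30;5;9m🬲[38;2;32;6;10m[48;2;30;5;9m🬊[38;2;34;8;13m[48;2;32;6;10m🬊[38;2;8;30;33m[48;2;8;28;31m🬎[38;2;8;30;33m[48;2;8;28;31m🬎[0m
[38;2;8;26;30m[48;2;7;24;27m🬂[38;2;8;26;30m[48;2;7;24;27m🬂[38;2;8;26;30m[48;2;7;24;27m🬂[38;2;7;24;28m[48;2;30;4;8m▌[38;2;30;4;8m[48;2;30;4;8m [38;2;30;4;8m[48;2;30;4;8m [38;2;30;4;8m[48;2;30;4;8m [38;2;30;4;8m[48;2;30;4;8m [38;2;30;4;8m[48;2;30;4;9m🬺[38;2;31;5;9m[48;2;30;4;8m🬂[38;2;8;26;30m[48;2;7;24;27m🬂[38;2;8;26;30m[48;2;7;24;27m🬂[0m
[38;2;7;20;24m[48;2;6;18;22m🬎[38;2;7;20;24m[48;2;6;18;22m🬎[38;2;7;20;24m[48;2;6;18;22m🬎[38;2;6;19;23m[48;2;30;4;8m▌[38;2;30;4;8m[48;2;30;4;8m [38;2;30;4;8m[48;2;30;4;8m [38;2;30;4;8m[48;2;30;4;8m [38;2;30;4;8m[48;2;30;4;8m [38;2;30;4;8m[48;2;30;4;8m [38;2;30;4;8m[48;2;6;18;23m🬕[38;2;7;20;24m[48;2;6;18;22m🬎[38;2;7;20;24m[48;2;6;18;22m🬎[0m
[38;2;6;16;21m[48;2;5;13;18m🬂[38;2;6;16;21m[48;2;5;13;18m🬂[38;2;6;16;21m[48;2;5;13;18m🬂[38;2;5;14;19m[48;2;30;4;8m🬲[38;2;30;4;8m[48;2;30;4;8m [38;2;30;4;8m[48;2;30;4;8m [38;2;30;4;8m[48;2;30;4;8m [38;2;30;4;8m[48;2;30;4;8m [38;2;30;4;8m[48;2;30;4;8m [38;2;30;4;8m[48;2;5;14;19m▌[38;2;6;16;21m[48;2;5;13;18m🬂[38;2;6;16;21m[48;2;5;13;18m🬂[0m
[38;2;5;11;16m[48;2;5;8;14m🬂[38;2;5;11;16m[48;2;5;8;14m🬂[38;2;5;11;16m[48;2;5;8;14m🬂[38;2;5;11;16m[48;2;5;8;14m🬂[38;2;5;11;16m[48;2;5;8;14m🬂[38;2;30;4;8m[48;2;5;8;14m🬊[38;2;30;4;8m[48;2;30;4;8m [38;2;30;4;8m[48;2;30;4;8m [38;2;30;4;8m[48;2;5;8;14m🬝[38;2;30;4;8m[48;2;5;9;14m🬀[38;2;5;11;16m[48;2;5;8;14m🬂[38;2;5;11;16m[48;2;5;8;14m🬂[0m
</frame>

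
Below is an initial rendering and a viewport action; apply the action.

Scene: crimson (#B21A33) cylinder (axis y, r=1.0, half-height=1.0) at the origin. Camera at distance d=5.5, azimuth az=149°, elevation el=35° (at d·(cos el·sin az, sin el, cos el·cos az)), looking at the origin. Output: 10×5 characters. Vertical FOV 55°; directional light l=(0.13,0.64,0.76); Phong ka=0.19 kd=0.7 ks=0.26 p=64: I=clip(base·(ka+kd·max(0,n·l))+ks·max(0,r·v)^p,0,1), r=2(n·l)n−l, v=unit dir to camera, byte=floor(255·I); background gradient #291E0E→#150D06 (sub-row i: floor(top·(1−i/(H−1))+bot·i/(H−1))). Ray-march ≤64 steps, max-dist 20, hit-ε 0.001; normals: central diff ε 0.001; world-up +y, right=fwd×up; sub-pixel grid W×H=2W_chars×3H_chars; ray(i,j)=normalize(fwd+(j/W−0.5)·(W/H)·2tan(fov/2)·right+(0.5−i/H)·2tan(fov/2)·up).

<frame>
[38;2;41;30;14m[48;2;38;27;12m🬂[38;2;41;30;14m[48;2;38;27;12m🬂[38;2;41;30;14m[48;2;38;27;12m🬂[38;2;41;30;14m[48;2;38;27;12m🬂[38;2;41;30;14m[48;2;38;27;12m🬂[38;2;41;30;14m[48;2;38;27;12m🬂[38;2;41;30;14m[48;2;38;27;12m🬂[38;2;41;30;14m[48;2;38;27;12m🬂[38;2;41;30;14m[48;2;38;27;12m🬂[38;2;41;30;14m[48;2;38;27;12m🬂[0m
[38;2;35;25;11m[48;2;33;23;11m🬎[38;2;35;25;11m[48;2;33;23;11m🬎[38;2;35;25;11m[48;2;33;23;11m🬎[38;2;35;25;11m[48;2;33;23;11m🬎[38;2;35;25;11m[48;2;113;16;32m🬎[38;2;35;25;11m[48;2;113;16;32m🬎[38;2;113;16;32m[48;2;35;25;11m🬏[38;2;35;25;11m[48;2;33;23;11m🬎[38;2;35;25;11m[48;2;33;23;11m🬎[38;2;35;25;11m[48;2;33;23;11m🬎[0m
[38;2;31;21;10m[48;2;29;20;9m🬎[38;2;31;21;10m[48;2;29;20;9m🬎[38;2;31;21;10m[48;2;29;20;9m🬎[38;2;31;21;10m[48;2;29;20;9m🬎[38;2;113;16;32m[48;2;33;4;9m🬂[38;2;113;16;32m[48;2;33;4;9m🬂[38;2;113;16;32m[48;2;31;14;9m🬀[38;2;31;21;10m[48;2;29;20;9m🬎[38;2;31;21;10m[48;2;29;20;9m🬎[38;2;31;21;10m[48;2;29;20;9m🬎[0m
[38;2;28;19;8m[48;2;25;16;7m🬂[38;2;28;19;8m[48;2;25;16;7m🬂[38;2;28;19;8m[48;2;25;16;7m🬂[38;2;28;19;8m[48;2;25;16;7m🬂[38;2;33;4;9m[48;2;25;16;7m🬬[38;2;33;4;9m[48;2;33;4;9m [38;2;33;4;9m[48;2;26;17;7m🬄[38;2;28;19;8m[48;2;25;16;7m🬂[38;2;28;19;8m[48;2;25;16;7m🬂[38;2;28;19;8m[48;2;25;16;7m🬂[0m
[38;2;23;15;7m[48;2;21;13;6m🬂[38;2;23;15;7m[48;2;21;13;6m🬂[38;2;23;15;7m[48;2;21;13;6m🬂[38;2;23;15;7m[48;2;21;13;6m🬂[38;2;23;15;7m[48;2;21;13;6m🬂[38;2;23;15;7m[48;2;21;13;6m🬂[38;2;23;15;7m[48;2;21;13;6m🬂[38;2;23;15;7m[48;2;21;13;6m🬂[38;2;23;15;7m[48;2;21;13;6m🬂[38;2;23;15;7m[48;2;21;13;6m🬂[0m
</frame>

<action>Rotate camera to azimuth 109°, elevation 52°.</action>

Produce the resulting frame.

<frame>
[38;2;41;30;14m[48;2;38;27;12m🬂[38;2;41;30;14m[48;2;38;27;12m🬂[38;2;41;30;14m[48;2;38;27;12m🬂[38;2;41;30;14m[48;2;38;27;12m🬂[38;2;41;30;14m[48;2;38;27;12m🬂[38;2;41;30;14m[48;2;38;27;12m🬂[38;2;41;30;14m[48;2;38;27;12m🬂[38;2;41;30;14m[48;2;38;27;12m🬂[38;2;41;30;14m[48;2;38;27;12m🬂[38;2;41;30;14m[48;2;38;27;12m🬂[0m
[38;2;35;25;11m[48;2;33;23;11m🬎[38;2;35;25;11m[48;2;33;23;11m🬎[38;2;35;25;11m[48;2;33;23;11m🬎[38;2;35;25;11m[48;2;33;23;11m🬎[38;2;35;25;11m[48;2;113;16;32m🬆[38;2;36;26;12m[48;2;113;16;32m🬂[38;2;113;16;32m[48;2;35;25;11m🬏[38;2;35;25;11m[48;2;33;23;11m🬎[38;2;35;25;11m[48;2;33;23;11m🬎[38;2;35;25;11m[48;2;33;23;11m🬎[0m
[38;2;31;21;10m[48;2;29;20;9m🬎[38;2;31;21;10m[48;2;29;20;9m🬎[38;2;31;21;10m[48;2;29;20;9m🬎[38;2;113;16;32m[48;2;30;20;9m🬁[38;2;113;16;32m[48;2;62;8;17m🬎[38;2;113;16;32m[48;2;33;4;9m🬝[38;2;113;16;32m[48;2;31;15;9m🬆[38;2;31;21;10m[48;2;29;20;9m🬎[38;2;31;21;10m[48;2;29;20;9m🬎[38;2;31;21;10m[48;2;29;20;9m🬎[0m
[38;2;28;19;8m[48;2;25;16;7m🬂[38;2;28;19;8m[48;2;25;16;7m🬂[38;2;28;19;8m[48;2;25;16;7m🬂[38;2;28;19;8m[48;2;25;16;7m🬂[38;2;94;13;27m[48;2;37;11;10m🬄[38;2;33;4;9m[48;2;25;16;7m🬝[38;2;33;4;9m[48;2;26;17;7m🬄[38;2;28;19;8m[48;2;25;16;7m🬂[38;2;28;19;8m[48;2;25;16;7m🬂[38;2;28;19;8m[48;2;25;16;7m🬂[0m
[38;2;23;15;7m[48;2;21;13;6m🬂[38;2;23;15;7m[48;2;21;13;6m🬂[38;2;23;15;7m[48;2;21;13;6m🬂[38;2;23;15;7m[48;2;21;13;6m🬂[38;2;23;15;7m[48;2;21;13;6m🬂[38;2;23;15;7m[48;2;21;13;6m🬂[38;2;23;15;7m[48;2;21;13;6m🬂[38;2;23;15;7m[48;2;21;13;6m🬂[38;2;23;15;7m[48;2;21;13;6m🬂[38;2;23;15;7m[48;2;21;13;6m🬂[0m
</frame>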